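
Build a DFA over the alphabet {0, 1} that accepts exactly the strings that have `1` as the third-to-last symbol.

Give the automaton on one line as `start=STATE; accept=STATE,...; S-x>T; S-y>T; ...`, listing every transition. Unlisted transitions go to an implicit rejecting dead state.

start=S0; accept=S11,S12,S13,S14; S0-0>S1; S0-1>S2; S1-0>S3; S1-1>S4; S2-0>S5; S2-1>S6; S3-0>S7; S3-1>S8; S4-0>S9; S4-1>S10; S5-0>S11; S5-1>S12; S6-0>S13; S6-1>S14; S7-0>S7; S7-1>S8; S8-0>S9; S8-1>S10; S9-0>S11; S9-1>S12; S10-0>S13; S10-1>S14; S11-0>S7; S11-1>S8; S12-0>S9; S12-1>S10; S13-0>S11; S13-1>S12; S14-0>S13; S14-1>S14

A DFA must remember the last 3 symbols (since which symbol is third-to-last isn't known until the input ends). Use one state per possible window of the last ≤3 symbols; accept from those whose window starts with `1`.
A 15-state machine:
          0    1  
>  S0     S1   S2 
   S1     S3   S4 
   S2     S5   S6 
   S3     S7   S8 
   S4     S9  S10 
   S5    S11  S12 
   S6    S13  S14 
   S7     S7   S8 
   S8     S9  S10 
   S9    S11  S12 
   S10   S13  S14 
 * S11    S7   S8 
 * S12    S9  S10 
 * S13   S11  S12 
 * S14   S13  S14 
(> = start, * = accepting)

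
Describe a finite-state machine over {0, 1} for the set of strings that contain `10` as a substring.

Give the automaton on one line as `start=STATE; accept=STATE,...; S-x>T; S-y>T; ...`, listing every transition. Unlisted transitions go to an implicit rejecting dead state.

Track how much of `10` has been matched so far: state q0 is no progress, q2 is the absorbing accept state reached once `10` has occurred. Intermediate states record partial matches; on a mismatch, fall back to the longest reusable overlap.
        0   1  
>  q0   q0  q1 
   q1   q2  q1 
 * q2   q2  q2 
(> = start, * = accepting)

start=q0; accept=q2; q0-0>q0; q0-1>q1; q1-0>q2; q1-1>q1; q2-0>q2; q2-1>q2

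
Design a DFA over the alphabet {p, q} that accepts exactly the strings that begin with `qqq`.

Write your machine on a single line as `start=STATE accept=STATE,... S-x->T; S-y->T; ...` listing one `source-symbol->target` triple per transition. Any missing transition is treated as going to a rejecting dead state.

start=S0; accept=S3; S0-p->S4; S0-q->S1; S1-p->S4; S1-q->S2; S2-p->S4; S2-q->S3; S3-p->S3; S3-q->S3; S4-p->S4; S4-q->S4

Walk along `qqq` while the input agrees: from S0 take `q` to S1, and so on. Any deviation drops to the rejecting sink S4. Once S3 is reached the prefix is confirmed and every continuation is accepted.
A 5-state machine:
        p   q  
>  S0   S4  S1 
   S1   S4  S2 
   S2   S4  S3 
 * S3   S3  S3 
   S4   S4  S4 
(> = start, * = accepting)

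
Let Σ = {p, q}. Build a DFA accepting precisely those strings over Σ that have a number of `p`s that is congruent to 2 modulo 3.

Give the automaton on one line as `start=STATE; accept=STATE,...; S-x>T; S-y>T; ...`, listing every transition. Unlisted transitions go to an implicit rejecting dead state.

start=A; accept=C; A-p>B; A-q>A; B-p>C; B-q>B; C-p>A; C-q>C

The only thing that matters is how many `p`s have appeared, reduced mod 3. Use one state per residue: A for 0, …, C for 2. Reading `p` moves to the next residue; anything else stays put. C is accepting.
With 3 states:
       p  q 
>  A   B  A 
   B   C  B 
 * C   A  C 
(> = start, * = accepting)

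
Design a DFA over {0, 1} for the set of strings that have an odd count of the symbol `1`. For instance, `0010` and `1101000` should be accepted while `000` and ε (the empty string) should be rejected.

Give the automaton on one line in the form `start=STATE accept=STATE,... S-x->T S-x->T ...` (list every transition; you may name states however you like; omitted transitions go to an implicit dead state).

start=s0 accept=s1 s0-0->s0 s0-1->s1 s1-0->s1 s1-1->s0

The only thing that matters is how many `1`s have appeared, reduced mod 2. Use one state per residue: s0 for 0, …, s1 for 1. Reading `1` moves to the next residue; anything else stays put. s1 is accepting.
2 states suffice.
        0   1  
>  s0   s0  s1 
 * s1   s1  s0 
(> = start, * = accepting)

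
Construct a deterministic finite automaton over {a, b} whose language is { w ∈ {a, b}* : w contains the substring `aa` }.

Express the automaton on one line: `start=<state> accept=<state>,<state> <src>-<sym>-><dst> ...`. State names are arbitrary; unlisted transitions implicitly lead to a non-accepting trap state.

Track how much of `aa` has been matched so far: state S0 is no progress, S2 is the absorbing accept state reached once `aa` has occurred. Intermediate states record partial matches; on a mismatch, fall back to the longest reusable overlap.
        a   b  
>  S0   S1  S0 
   S1   S2  S0 
 * S2   S2  S2 
(> = start, * = accepting)

start=S0 accept=S2 S0-a->S1 S0-b->S0 S1-a->S2 S1-b->S0 S2-a->S2 S2-b->S2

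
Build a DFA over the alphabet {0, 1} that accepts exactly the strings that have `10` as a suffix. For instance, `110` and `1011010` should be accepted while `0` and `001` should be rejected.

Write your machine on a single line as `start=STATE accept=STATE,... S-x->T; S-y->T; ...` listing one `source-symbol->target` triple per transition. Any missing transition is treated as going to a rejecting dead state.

Let each state record the length of the longest suffix of the input read so far that is also a prefix of `10`. q1 means the last symbol is `1`; q2 means the last 2 symbols are `10`. Accept only at q2, where the string currently ends in `10`.
With 3 states:
        0   1  
>  q0   q0  q1 
   q1   q2  q1 
 * q2   q0  q1 
(> = start, * = accepting)

start=q0; accept=q2; q0-0->q0; q0-1->q1; q1-0->q2; q1-1->q1; q2-0->q0; q2-1->q1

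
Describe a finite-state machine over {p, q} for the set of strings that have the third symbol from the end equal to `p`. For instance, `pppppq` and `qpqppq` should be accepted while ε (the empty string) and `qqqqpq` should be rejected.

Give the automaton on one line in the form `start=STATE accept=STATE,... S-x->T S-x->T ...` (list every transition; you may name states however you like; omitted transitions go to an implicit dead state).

start=s0 accept=s7,s8,s9,s10 s0-p->s1 s0-q->s2 s1-p->s3 s1-q->s4 s2-p->s5 s2-q->s6 s3-p->s7 s3-q->s8 s4-p->s9 s4-q->s10 s5-p->s11 s5-q->s12 s6-p->s13 s6-q->s14 s7-p->s7 s7-q->s8 s8-p->s9 s8-q->s10 s9-p->s11 s9-q->s12 s10-p->s13 s10-q->s14 s11-p->s7 s11-q->s8 s12-p->s9 s12-q->s10 s13-p->s11 s13-q->s12 s14-p->s13 s14-q->s14

A DFA must remember the last 3 symbols (since which symbol is third-to-last isn't known until the input ends). Use one state per possible window of the last ≤3 symbols; accept from those whose window starts with `p`.
          p    q  
>  s0     s1   s2 
   s1     s3   s4 
   s2     s5   s6 
   s3     s7   s8 
   s4     s9  s10 
   s5    s11  s12 
   s6    s13  s14 
 * s7     s7   s8 
 * s8     s9  s10 
 * s9    s11  s12 
 * s10   s13  s14 
   s11    s7   s8 
   s12    s9  s10 
   s13   s11  s12 
   s14   s13  s14 
(> = start, * = accepting)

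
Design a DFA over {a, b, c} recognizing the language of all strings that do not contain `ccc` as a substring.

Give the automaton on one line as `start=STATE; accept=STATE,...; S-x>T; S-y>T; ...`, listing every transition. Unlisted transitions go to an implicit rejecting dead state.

Track partial matches of the forbidden pattern `ccc`. State q3 is a dead state reached once `ccc` has occurred; every other state accepts. q0 means no part of `ccc` is currently matched.
        a   b   c  
>* q0   q0  q0  q1 
 * q1   q0  q0  q2 
 * q2   q0  q0  q3 
   q3   q3  q3  q3 
(> = start, * = accepting)

start=q0; accept=q0,q1,q2; q0-a>q0; q0-b>q0; q0-c>q1; q1-a>q0; q1-b>q0; q1-c>q2; q2-a>q0; q2-b>q0; q2-c>q3; q3-a>q3; q3-b>q3; q3-c>q3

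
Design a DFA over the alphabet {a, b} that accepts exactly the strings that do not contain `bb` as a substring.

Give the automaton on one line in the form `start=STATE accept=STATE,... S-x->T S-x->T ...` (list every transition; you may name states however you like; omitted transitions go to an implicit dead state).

start=q0 accept=q0,q1 q0-a->q0 q0-b->q1 q1-a->q0 q1-b->q2 q2-a->q2 q2-b->q2

Track partial matches of the forbidden pattern `bb`. State q2 is a dead state reached once `bb` has occurred; every other state accepts. q0 means no part of `bb` is currently matched.
A 3-state machine:
        a   b  
>* q0   q0  q1 
 * q1   q0  q2 
   q2   q2  q2 
(> = start, * = accepting)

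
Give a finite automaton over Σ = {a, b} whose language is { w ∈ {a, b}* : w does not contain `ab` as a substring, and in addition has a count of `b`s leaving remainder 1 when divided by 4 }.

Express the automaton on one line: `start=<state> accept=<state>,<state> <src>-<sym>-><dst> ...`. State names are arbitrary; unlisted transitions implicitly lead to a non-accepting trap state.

start=q0 accept=q2,q4 q0-a->q1 q0-b->q2 q1-a->q1 q1-b->q3 q2-a->q4 q2-b->q5 q3-a->q3 q3-b->q6 q4-a->q4 q4-b->q6 q5-a->q7 q5-b->q8 q6-a->q6 q6-b->q9 q7-a->q7 q7-b->q9 q8-a->q10 q8-b->q0 q9-a->q9 q9-b->q11 q10-a->q10 q10-b->q11 q11-a->q11 q11-b->q3

Handle the two conditions separately and then intersect. One (3 states) tracks partial matches of the forbidden pattern `ab`; the other (4 states) tracks the count of `b`s modulo 4. Each combined state is a pair, one component from each; accept when both components accept.
With 12 states:
          a    b  
>  q0     q1   q2 
   q1     q1   q3 
 * q2     q4   q5 
   q3     q3   q6 
 * q4     q4   q6 
   q5     q7   q8 
   q6     q6   q9 
   q7     q7   q9 
   q8    q10   q0 
   q9     q9  q11 
   q10   q10  q11 
   q11   q11   q3 
(> = start, * = accepting)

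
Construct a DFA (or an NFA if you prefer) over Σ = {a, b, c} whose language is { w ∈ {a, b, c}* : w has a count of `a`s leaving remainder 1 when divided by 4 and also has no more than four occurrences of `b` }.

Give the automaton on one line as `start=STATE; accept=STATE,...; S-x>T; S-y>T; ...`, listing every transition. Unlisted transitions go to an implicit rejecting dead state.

start=q0; accept=q1,q4,q8,q12,q16; q0-a>q1; q0-b>q2; q0-c>q0; q1-a>q3; q1-b>q4; q1-c>q1; q2-a>q4; q2-b>q5; q2-c>q2; q3-a>q6; q3-b>q7; q3-c>q3; q4-a>q7; q4-b>q8; q4-c>q4; q5-a>q8; q5-b>q9; q5-c>q5; q6-a>q0; q6-b>q10; q6-c>q6; q7-a>q10; q7-b>q11; q7-c>q7; q8-a>q11; q8-b>q12; q8-c>q8; q9-a>q12; q9-b>q13; q9-c>q9; q10-a>q2; q10-b>q14; q10-c>q10; q11-a>q14; q11-b>q15; q11-c>q11; q12-a>q15; q12-b>q16; q12-c>q12; q13-a>q16; q13-b>q17; q13-c>q13; q14-a>q5; q14-b>q18; q14-c>q14; q15-a>q18; q15-b>q19; q15-c>q15; q16-a>q19; q16-b>q17; q16-c>q16; q17-a>q17; q17-b>q17; q17-c>q17; q18-a>q9; q18-b>q20; q18-c>q18; q19-a>q20; q19-b>q17; q19-c>q19; q20-a>q13; q20-b>q17; q20-c>q20

Run two small machines in parallel and take their product. One (4 states) tracks the count of `a`s modulo 4; the other (6 states) tracks the count of `b`s, saturating at 5. Each combined state is a pair, one component from each; accept when both components accept. After merging equivalent states the machine shrinks.
21 states suffice.
          a    b    c  
>  q0     q1   q2   q0 
 * q1     q3   q4   q1 
   q2     q4   q5   q2 
   q3     q6   q7   q3 
 * q4     q7   q8   q4 
   q5     q8   q9   q5 
   q6     q0  q10   q6 
   q7    q10  q11   q7 
 * q8    q11  q12   q8 
   q9    q12  q13   q9 
   q10    q2  q14  q10 
   q11   q14  q15  q11 
 * q12   q15  q16  q12 
   q13   q16  q17  q13 
   q14    q5  q18  q14 
   q15   q18  q19  q15 
 * q16   q19  q17  q16 
   q17   q17  q17  q17 
   q18    q9  q20  q18 
   q19   q20  q17  q19 
   q20   q13  q17  q20 
(> = start, * = accepting)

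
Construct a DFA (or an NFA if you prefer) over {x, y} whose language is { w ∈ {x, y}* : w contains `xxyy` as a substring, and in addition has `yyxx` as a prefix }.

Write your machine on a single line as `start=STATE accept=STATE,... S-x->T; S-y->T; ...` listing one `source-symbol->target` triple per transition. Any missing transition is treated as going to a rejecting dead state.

start=q0; accept=q8; q0-x->q1; q0-y->q2; q1-x->q1; q1-y->q1; q2-x->q1; q2-y->q3; q3-x->q4; q3-y->q1; q4-x->q5; q4-y->q1; q5-x->q5; q5-y->q6; q6-x->q7; q6-y->q8; q7-x->q5; q7-y->q9; q8-x->q8; q8-y->q8; q9-x->q7; q9-y->q9

Build one automaton per condition and run them in lockstep. The first has 5 states tracking whether and how much of `xxyy` has been seen; the second has 6 states tracking whether the input so far still matches the prefix `yyxx`. A product state is a pair (one from each), accepting exactly when both do. Equivalent product states are then merged.
A 10-state machine:
        x   y  
>  q0   q1  q2 
   q1   q1  q1 
   q2   q1  q3 
   q3   q4  q1 
   q4   q5  q1 
   q5   q5  q6 
   q6   q7  q8 
   q7   q5  q9 
 * q8   q8  q8 
   q9   q7  q9 
(> = start, * = accepting)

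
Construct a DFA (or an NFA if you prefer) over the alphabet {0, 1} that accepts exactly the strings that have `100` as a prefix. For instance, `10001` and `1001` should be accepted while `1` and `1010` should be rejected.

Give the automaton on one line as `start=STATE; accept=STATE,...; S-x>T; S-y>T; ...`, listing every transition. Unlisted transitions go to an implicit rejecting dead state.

Walk along `100` while the input agrees: from q0 take `1` to q1, and so on. Any deviation drops to the rejecting sink q4. Once q3 is reached the prefix is confirmed and every continuation is accepted.
        0   1  
>  q0   q4  q1 
   q1   q2  q4 
   q2   q3  q4 
 * q3   q3  q3 
   q4   q4  q4 
(> = start, * = accepting)

start=q0; accept=q3; q0-0>q4; q0-1>q1; q1-0>q2; q1-1>q4; q2-0>q3; q2-1>q4; q3-0>q3; q3-1>q3; q4-0>q4; q4-1>q4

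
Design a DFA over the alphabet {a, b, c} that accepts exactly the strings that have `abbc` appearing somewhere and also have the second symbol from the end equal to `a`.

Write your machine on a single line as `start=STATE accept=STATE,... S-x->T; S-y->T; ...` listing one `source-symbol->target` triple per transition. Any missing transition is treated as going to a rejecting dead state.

Handle the two conditions separately and then intersect. The first has 5 states tracking whether and how much of `abbc` has been seen; the second has 13 states tracking the last 2 symbols read. A product state is a pair (one from each), accepting exactly when both do. Minimizing collapses redundant product states.
An 8-state machine:
        a   b   c  
>  q0   q1  q0  q0 
   q1   q1  q2  q0 
   q2   q1  q3  q0 
   q3   q1  q0  q4 
   q4   q5  q4  q4 
   q5   q6  q7  q7 
 * q6   q6  q7  q7 
 * q7   q5  q4  q4 
(> = start, * = accepting)

start=q0; accept=q6,q7; q0-a->q1; q0-b->q0; q0-c->q0; q1-a->q1; q1-b->q2; q1-c->q0; q2-a->q1; q2-b->q3; q2-c->q0; q3-a->q1; q3-b->q0; q3-c->q4; q4-a->q5; q4-b->q4; q4-c->q4; q5-a->q6; q5-b->q7; q5-c->q7; q6-a->q6; q6-b->q7; q6-c->q7; q7-a->q5; q7-b->q4; q7-c->q4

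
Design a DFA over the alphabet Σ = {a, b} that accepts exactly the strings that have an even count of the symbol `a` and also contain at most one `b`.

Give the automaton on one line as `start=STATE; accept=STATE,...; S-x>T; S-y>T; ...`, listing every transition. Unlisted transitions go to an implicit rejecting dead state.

Build one automaton per condition and run them in lockstep. The first has 2 states tracking the count of `a`s modulo 2; the second has 3 states tracking the count of `b`s, saturating at 2. A product state is a pair (one from each), accepting exactly when both do. Equivalent product states are then merged.
        a   b  
>* q0   q1  q2 
   q1   q0  q3 
 * q2   q3  q4 
   q3   q2  q4 
   q4   q4  q4 
(> = start, * = accepting)

start=q0; accept=q0,q2; q0-a>q1; q0-b>q2; q1-a>q0; q1-b>q3; q2-a>q3; q2-b>q4; q3-a>q2; q3-b>q4; q4-a>q4; q4-b>q4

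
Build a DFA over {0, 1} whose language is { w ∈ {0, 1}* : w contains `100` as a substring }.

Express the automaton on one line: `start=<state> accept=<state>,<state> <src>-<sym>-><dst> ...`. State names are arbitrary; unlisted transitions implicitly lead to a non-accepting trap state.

Track how much of `100` has been matched so far: state A is no progress, D is the absorbing accept state reached once `100` has occurred. Intermediate states record partial matches; on a mismatch, fall back to the longest reusable overlap.
4 states suffice.
       0  1 
>  A   A  B 
   B   C  B 
   C   D  B 
 * D   D  D 
(> = start, * = accepting)

start=A accept=D A-0->A A-1->B B-0->C B-1->B C-0->D C-1->B D-0->D D-1->D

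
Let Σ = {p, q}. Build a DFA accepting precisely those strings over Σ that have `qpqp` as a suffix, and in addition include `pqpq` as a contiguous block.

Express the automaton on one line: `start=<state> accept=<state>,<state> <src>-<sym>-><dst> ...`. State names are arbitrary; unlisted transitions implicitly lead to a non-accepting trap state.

start=A accept=J A-p->B A-q->C B-p->B B-q->D C-p->E C-q->C D-p->F D-q->C E-p->B E-q->G F-p->B F-q->H G-p->I G-q->C H-p->J H-q->K I-p->B I-q->H J-p->L J-q->H K-p->M K-q->K L-p->L L-q->K M-p->L M-q->H

Run two small machines in parallel and take their product. The first has 5 states tracking how much of the suffix `qpqp` has currently been matched; the second has 5 states tracking whether and how much of `pqpq` has been seen. A product state is a pair (one from each), accepting exactly when both do.
With 13 states:
       p  q 
>  A   B  C 
   B   B  D 
   C   E  C 
   D   F  C 
   E   B  G 
   F   B  H 
   G   I  C 
   H   J  K 
   I   B  H 
 * J   L  H 
   K   M  K 
   L   L  K 
   M   L  H 
(> = start, * = accepting)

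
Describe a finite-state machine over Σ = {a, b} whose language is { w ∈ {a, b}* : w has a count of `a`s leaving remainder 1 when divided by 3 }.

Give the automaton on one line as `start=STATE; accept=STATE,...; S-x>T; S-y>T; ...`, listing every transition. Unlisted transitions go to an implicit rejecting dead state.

Keep the running count of `a`s modulo 3: each `a` advances along the cycle S0 → S1 → S2 → S0 while other symbols loop. Accept at S1.
3 states suffice.
        a   b  
>  S0   S1  S0 
 * S1   S2  S1 
   S2   S0  S2 
(> = start, * = accepting)

start=S0; accept=S1; S0-a>S1; S0-b>S0; S1-a>S2; S1-b>S1; S2-a>S0; S2-b>S2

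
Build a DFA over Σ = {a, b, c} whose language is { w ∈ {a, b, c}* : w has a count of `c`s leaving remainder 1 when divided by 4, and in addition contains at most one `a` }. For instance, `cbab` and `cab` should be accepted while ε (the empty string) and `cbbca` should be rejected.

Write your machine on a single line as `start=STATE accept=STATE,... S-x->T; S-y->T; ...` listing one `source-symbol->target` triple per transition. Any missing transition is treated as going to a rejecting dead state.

start=q0; accept=q2,q4; q0-a->q1; q0-b->q0; q0-c->q2; q1-a->q3; q1-b->q1; q1-c->q4; q2-a->q4; q2-b->q2; q2-c->q5; q3-a->q3; q3-b->q3; q3-c->q6; q4-a->q6; q4-b->q4; q4-c->q7; q5-a->q7; q5-b->q5; q5-c->q8; q6-a->q6; q6-b->q6; q6-c->q9; q7-a->q9; q7-b->q7; q7-c->q10; q8-a->q10; q8-b->q8; q8-c->q0; q9-a->q9; q9-b->q9; q9-c->q11; q10-a->q11; q10-b->q10; q10-c->q1; q11-a->q11; q11-b->q11; q11-c->q3

Handle the two conditions separately and then intersect. One (4 states) tracks the count of `c`s modulo 4; the other (3 states) tracks the count of `a`s, saturating at 2. Each combined state is a pair, one component from each; accept when both components accept.
          a    b    c  
>  q0     q1   q0   q2 
   q1     q3   q1   q4 
 * q2     q4   q2   q5 
   q3     q3   q3   q6 
 * q4     q6   q4   q7 
   q5     q7   q5   q8 
   q6     q6   q6   q9 
   q7     q9   q7  q10 
   q8    q10   q8   q0 
   q9     q9   q9  q11 
   q10   q11  q10   q1 
   q11   q11  q11   q3 
(> = start, * = accepting)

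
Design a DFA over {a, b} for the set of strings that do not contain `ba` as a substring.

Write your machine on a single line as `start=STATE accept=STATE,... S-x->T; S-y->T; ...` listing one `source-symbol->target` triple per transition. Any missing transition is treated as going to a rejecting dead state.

start=q0; accept=q0,q1; q0-a->q0; q0-b->q1; q1-a->q2; q1-b->q1; q2-a->q2; q2-b->q2

This is the complement of 'contains `ba`'. Use the same substring-matching states — q0 through q2 holding how much of `ba` has just been matched — but flip the accepting set: everything except the trap q2 accepts.
3 states suffice.
        a   b  
>* q0   q0  q1 
 * q1   q2  q1 
   q2   q2  q2 
(> = start, * = accepting)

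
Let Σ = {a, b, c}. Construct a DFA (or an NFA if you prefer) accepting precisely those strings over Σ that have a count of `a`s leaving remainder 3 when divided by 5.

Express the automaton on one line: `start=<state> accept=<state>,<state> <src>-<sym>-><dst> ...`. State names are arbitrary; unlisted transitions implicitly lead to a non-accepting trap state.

start=s0 accept=s3 s0-a->s1 s0-b->s0 s0-c->s0 s1-a->s2 s1-b->s1 s1-c->s1 s2-a->s3 s2-b->s2 s2-c->s2 s3-a->s4 s3-b->s3 s3-c->s3 s4-a->s0 s4-b->s4 s4-c->s4

Keep the running count of `a`s modulo 5: each `a` advances along the cycle s0 → s1 → s2 → s3 → s4 → s0 while other symbols loop. Accept at s3.
A 5-state machine:
        a   b   c  
>  s0   s1  s0  s0 
   s1   s2  s1  s1 
   s2   s3  s2  s2 
 * s3   s4  s3  s3 
   s4   s0  s4  s4 
(> = start, * = accepting)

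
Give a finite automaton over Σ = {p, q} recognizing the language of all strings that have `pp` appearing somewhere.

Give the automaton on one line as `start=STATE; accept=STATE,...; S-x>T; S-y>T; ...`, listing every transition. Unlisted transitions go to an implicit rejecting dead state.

start=A; accept=C; A-p>B; A-q>A; B-p>C; B-q>A; C-p>C; C-q>C

States A..B record the length of the longest prefix of `pp` that matches the current input suffix. Reaching C means `pp` has been seen, and we stay there forever. Accept from C.
       p  q 
>  A   B  A 
   B   C  A 
 * C   C  C 
(> = start, * = accepting)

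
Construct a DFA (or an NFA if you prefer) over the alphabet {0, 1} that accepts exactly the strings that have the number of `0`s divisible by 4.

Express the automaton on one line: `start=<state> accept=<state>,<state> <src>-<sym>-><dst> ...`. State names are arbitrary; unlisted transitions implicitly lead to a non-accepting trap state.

start=q0 accept=q0 q0-0->q1 q0-1->q0 q1-0->q2 q1-1->q1 q2-0->q3 q2-1->q2 q3-0->q0 q3-1->q3

Keep the running count of `0`s modulo 4: each `0` advances along the cycle q0 → q1 → q2 → q3 → q0 while other symbols loop. Accept at q0.
A 4-state machine:
        0   1  
>* q0   q1  q0 
   q1   q2  q1 
   q2   q3  q2 
   q3   q0  q3 
(> = start, * = accepting)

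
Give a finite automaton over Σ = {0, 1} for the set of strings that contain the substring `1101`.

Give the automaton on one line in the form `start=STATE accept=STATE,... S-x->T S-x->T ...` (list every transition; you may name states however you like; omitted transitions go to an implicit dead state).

States q0..q3 record the length of the longest prefix of `1101` that matches the current input suffix. Reaching q4 means `1101` has been seen, and we stay there forever. Accept from q4.
        0   1  
>  q0   q0  q1 
   q1   q0  q2 
   q2   q3  q2 
   q3   q0  q4 
 * q4   q4  q4 
(> = start, * = accepting)

start=q0 accept=q4 q0-0->q0 q0-1->q1 q1-0->q0 q1-1->q2 q2-0->q3 q2-1->q2 q3-0->q0 q3-1->q4 q4-0->q4 q4-1->q4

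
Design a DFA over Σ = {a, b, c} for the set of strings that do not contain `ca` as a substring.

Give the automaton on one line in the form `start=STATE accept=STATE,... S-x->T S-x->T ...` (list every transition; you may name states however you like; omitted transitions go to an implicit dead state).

This is the complement of 'contains `ca`'. Use the same substring-matching states — s0 through s2 holding how much of `ca` has just been matched — but flip the accepting set: everything except the trap s2 accepts.
A 3-state machine:
        a   b   c  
>* s0   s0  s0  s1 
 * s1   s2  s0  s1 
   s2   s2  s2  s2 
(> = start, * = accepting)

start=s0 accept=s0,s1 s0-a->s0 s0-b->s0 s0-c->s1 s1-a->s2 s1-b->s0 s1-c->s1 s2-a->s2 s2-b->s2 s2-c->s2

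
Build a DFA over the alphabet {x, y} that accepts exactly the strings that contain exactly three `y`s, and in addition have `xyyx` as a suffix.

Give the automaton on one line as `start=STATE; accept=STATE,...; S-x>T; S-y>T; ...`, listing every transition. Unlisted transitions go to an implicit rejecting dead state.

Handle the two conditions separately and then intersect. The first has 5 states tracking the count of `y`s, saturating at 4; the second has 5 states tracking how much of the suffix `xyyx` has currently been matched. A product state is a pair (one from each), accepting exactly when both do.
          x    y  
>  S0     S1   S2 
   S1     S1   S3 
   S2     S4   S5 
   S3     S4   S6 
   S4     S4   S7 
   S5     S8   S9 
   S6    S10   S9 
   S7     S8  S11 
   S8     S8  S12 
   S9    S13  S14 
   S10    S8  S12 
   S11   S15  S14 
   S12   S13  S16 
   S13   S13  S17 
   S14   S18  S14 
 * S15   S13  S17 
   S16   S19  S14 
   S17   S18  S16 
   S18   S18  S17 
   S19   S18  S17 
(> = start, * = accepting)

start=S0; accept=S15; S0-x>S1; S0-y>S2; S1-x>S1; S1-y>S3; S2-x>S4; S2-y>S5; S3-x>S4; S3-y>S6; S4-x>S4; S4-y>S7; S5-x>S8; S5-y>S9; S6-x>S10; S6-y>S9; S7-x>S8; S7-y>S11; S8-x>S8; S8-y>S12; S9-x>S13; S9-y>S14; S10-x>S8; S10-y>S12; S11-x>S15; S11-y>S14; S12-x>S13; S12-y>S16; S13-x>S13; S13-y>S17; S14-x>S18; S14-y>S14; S15-x>S13; S15-y>S17; S16-x>S19; S16-y>S14; S17-x>S18; S17-y>S16; S18-x>S18; S18-y>S17; S19-x>S18; S19-y>S17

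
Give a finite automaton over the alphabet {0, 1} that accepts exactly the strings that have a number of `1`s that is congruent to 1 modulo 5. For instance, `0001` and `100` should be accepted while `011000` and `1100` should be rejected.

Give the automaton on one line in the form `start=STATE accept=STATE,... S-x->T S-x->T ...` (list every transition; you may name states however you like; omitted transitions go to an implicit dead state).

The only thing that matters is how many `1`s have appeared, reduced mod 5. Use one state per residue: S0 for 0, …, S4 for 4. Reading `1` moves to the next residue; anything else stays put. S1 is accepting.
        0   1  
>  S0   S0  S1 
 * S1   S1  S2 
   S2   S2  S3 
   S3   S3  S4 
   S4   S4  S0 
(> = start, * = accepting)

start=S0 accept=S1 S0-0->S0 S0-1->S1 S1-0->S1 S1-1->S2 S2-0->S2 S2-1->S3 S3-0->S3 S3-1->S4 S4-0->S4 S4-1->S0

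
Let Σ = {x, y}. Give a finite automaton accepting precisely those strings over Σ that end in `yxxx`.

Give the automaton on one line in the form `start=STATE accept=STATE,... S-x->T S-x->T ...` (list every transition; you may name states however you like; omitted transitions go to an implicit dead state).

Remember how much of `yxxx` the current input suffix matches. State s0 means no match yet; s1 means the last symbol is `y`; s2 means the last 2 symbols are `yx`; s3 means the last 3 symbols are `yxx`; s4 means the last 4 symbols are `yxxx`. Only s4 accepts. On a mismatch, fall back to the longest proper suffix that is still a prefix of `yxxx`.
A 5-state machine:
        x   y  
>  s0   s0  s1 
   s1   s2  s1 
   s2   s3  s1 
   s3   s4  s1 
 * s4   s0  s1 
(> = start, * = accepting)

start=s0 accept=s4 s0-x->s0 s0-y->s1 s1-x->s2 s1-y->s1 s2-x->s3 s2-y->s1 s3-x->s4 s3-y->s1 s4-x->s0 s4-y->s1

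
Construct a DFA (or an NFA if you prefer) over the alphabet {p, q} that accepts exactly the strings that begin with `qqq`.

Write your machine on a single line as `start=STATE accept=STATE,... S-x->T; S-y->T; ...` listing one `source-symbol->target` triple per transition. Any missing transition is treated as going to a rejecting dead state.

Walk along `qqq` while the input agrees: from A take `q` to B, and so on. Any deviation drops to the rejecting sink E. Once D is reached the prefix is confirmed and every continuation is accepted.
5 states suffice.
       p  q 
>  A   E  B 
   B   E  C 
   C   E  D 
 * D   D  D 
   E   E  E 
(> = start, * = accepting)

start=A; accept=D; A-p->E; A-q->B; B-p->E; B-q->C; C-p->E; C-q->D; D-p->D; D-q->D; E-p->E; E-q->E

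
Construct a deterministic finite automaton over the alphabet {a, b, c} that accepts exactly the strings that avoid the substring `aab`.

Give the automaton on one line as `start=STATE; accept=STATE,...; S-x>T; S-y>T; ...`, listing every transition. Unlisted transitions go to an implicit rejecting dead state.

This is the complement of 'contains `aab`'. Use the same substring-matching states — q0 through q3 holding how much of `aab` has just been matched — but flip the accepting set: everything except the trap q3 accepts.
With 4 states:
        a   b   c  
>* q0   q1  q0  q0 
 * q1   q2  q0  q0 
 * q2   q2  q3  q0 
   q3   q3  q3  q3 
(> = start, * = accepting)

start=q0; accept=q0,q1,q2; q0-a>q1; q0-b>q0; q0-c>q0; q1-a>q2; q1-b>q0; q1-c>q0; q2-a>q2; q2-b>q3; q2-c>q0; q3-a>q3; q3-b>q3; q3-c>q3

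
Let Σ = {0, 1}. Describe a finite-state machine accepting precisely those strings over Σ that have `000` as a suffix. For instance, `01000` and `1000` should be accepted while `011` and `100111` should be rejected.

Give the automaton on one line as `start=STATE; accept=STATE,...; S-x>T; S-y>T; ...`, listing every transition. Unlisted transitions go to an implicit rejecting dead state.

Remember how much of `000` the current input suffix matches. State q0 means no match yet; q1 means the last symbol is `0`; q2 means the last 2 symbols are `00`; q3 means the last 3 symbols are `000`. Only q3 accepts. On a mismatch, fall back to the longest proper suffix that is still a prefix of `000`.
4 states suffice.
        0   1  
>  q0   q1  q0 
   q1   q2  q0 
   q2   q3  q0 
 * q3   q3  q0 
(> = start, * = accepting)

start=q0; accept=q3; q0-0>q1; q0-1>q0; q1-0>q2; q1-1>q0; q2-0>q3; q2-1>q0; q3-0>q3; q3-1>q0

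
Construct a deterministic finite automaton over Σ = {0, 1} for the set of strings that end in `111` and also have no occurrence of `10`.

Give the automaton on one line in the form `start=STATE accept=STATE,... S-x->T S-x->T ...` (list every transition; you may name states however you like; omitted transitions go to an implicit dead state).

start=q0 accept=q5 q0-0->q0 q0-1->q1 q1-0->q2 q1-1->q3 q2-0->q2 q2-1->q4 q3-0->q2 q3-1->q5 q4-0->q2 q4-1->q6 q5-0->q2 q5-1->q5 q6-0->q2 q6-1->q7 q7-0->q2 q7-1->q7

Handle the two conditions separately and then intersect. One (4 states) tracks how much of the suffix `111` has currently been matched; the other (3 states) tracks partial matches of the forbidden pattern `10`. Each combined state is a pair, one component from each; accept when both components accept.
With 8 states:
        0   1  
>  q0   q0  q1 
   q1   q2  q3 
   q2   q2  q4 
   q3   q2  q5 
   q4   q2  q6 
 * q5   q2  q5 
   q6   q2  q7 
   q7   q2  q7 
(> = start, * = accepting)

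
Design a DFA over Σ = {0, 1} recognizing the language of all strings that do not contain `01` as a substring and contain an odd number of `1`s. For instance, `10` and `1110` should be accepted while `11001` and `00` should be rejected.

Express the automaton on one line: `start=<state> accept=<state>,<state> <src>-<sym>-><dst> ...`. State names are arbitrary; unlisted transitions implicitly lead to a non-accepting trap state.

start=s0 accept=s2,s4 s0-0->s1 s0-1->s2 s1-0->s1 s1-1->s3 s2-0->s4 s2-1->s0 s3-0->s3 s3-1->s5 s4-0->s4 s4-1->s5 s5-0->s5 s5-1->s3

Build one automaton per condition and run them in lockstep. One (3 states) tracks partial matches of the forbidden pattern `01`; the other (2 states) tracks the count of `1`s modulo 2. Each combined state is a pair, one component from each; accept when both components accept.
With 6 states:
        0   1  
>  s0   s1  s2 
   s1   s1  s3 
 * s2   s4  s0 
   s3   s3  s5 
 * s4   s4  s5 
   s5   s5  s3 
(> = start, * = accepting)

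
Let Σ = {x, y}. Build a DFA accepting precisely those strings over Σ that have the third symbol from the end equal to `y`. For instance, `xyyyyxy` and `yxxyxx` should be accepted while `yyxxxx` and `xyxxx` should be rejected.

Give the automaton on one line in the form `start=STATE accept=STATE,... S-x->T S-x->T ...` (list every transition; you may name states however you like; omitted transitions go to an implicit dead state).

A DFA must remember the last 3 symbols (since which symbol is third-to-last isn't known until the input ends). Use one state per possible window of the last ≤3 symbols; accept from those whose window starts with `y`.
          x    y  
>  q0     q1   q2 
   q1     q3   q4 
   q2     q5   q6 
   q3     q7   q8 
   q4     q9  q10 
   q5    q11  q12 
   q6    q13  q14 
   q7     q7   q8 
   q8     q9  q10 
   q9    q11  q12 
   q10   q13  q14 
 * q11    q7   q8 
 * q12    q9  q10 
 * q13   q11  q12 
 * q14   q13  q14 
(> = start, * = accepting)

start=q0 accept=q11,q12,q13,q14 q0-x->q1 q0-y->q2 q1-x->q3 q1-y->q4 q2-x->q5 q2-y->q6 q3-x->q7 q3-y->q8 q4-x->q9 q4-y->q10 q5-x->q11 q5-y->q12 q6-x->q13 q6-y->q14 q7-x->q7 q7-y->q8 q8-x->q9 q8-y->q10 q9-x->q11 q9-y->q12 q10-x->q13 q10-y->q14 q11-x->q7 q11-y->q8 q12-x->q9 q12-y->q10 q13-x->q11 q13-y->q12 q14-x->q13 q14-y->q14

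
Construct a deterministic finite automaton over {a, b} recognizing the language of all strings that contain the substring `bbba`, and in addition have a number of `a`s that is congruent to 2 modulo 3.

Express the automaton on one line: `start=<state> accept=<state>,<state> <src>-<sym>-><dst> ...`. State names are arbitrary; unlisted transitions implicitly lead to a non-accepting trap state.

Handle the two conditions separately and then intersect. The first has 5 states tracking whether and how much of `bbba` has been seen; the second has 3 states tracking the count of `a`s modulo 3. A product state is a pair (one from each), accepting exactly when both do.
With 15 states:
          a    b  
>  s0     s1   s2 
   s1     s3   s4 
   s2     s1   s5 
   s3     s0   s6 
   s4     s3   s7 
   s5     s1   s8 
   s6     s0   s9 
   s7     s3  s10 
   s8    s11   s8 
   s9     s0  s12 
   s10   s13  s10 
   s11   s13  s11 
   s12   s14  s12 
 * s13   s14  s13 
   s14   s11  s14 
(> = start, * = accepting)

start=s0 accept=s13 s0-a->s1 s0-b->s2 s1-a->s3 s1-b->s4 s2-a->s1 s2-b->s5 s3-a->s0 s3-b->s6 s4-a->s3 s4-b->s7 s5-a->s1 s5-b->s8 s6-a->s0 s6-b->s9 s7-a->s3 s7-b->s10 s8-a->s11 s8-b->s8 s9-a->s0 s9-b->s12 s10-a->s13 s10-b->s10 s11-a->s13 s11-b->s11 s12-a->s14 s12-b->s12 s13-a->s14 s13-b->s13 s14-a->s11 s14-b->s14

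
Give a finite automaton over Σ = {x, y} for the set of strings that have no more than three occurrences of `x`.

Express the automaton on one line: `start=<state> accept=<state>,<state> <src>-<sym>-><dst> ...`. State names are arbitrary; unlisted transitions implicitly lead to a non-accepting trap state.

Only the number of `x`s matters, and only up to 4. Make a chain q0 → q1 → q2 → q3 → q4 advanced by each `x` (with q4 absorbing); every other symbol self-loops. The accepting set is {q0, q1, q2, q3}.
With 5 states:
        x   y  
>* q0   q1  q0 
 * q1   q2  q1 
 * q2   q3  q2 
 * q3   q4  q3 
   q4   q4  q4 
(> = start, * = accepting)

start=q0 accept=q0,q1,q2,q3 q0-x->q1 q0-y->q0 q1-x->q2 q1-y->q1 q2-x->q3 q2-y->q2 q3-x->q4 q3-y->q3 q4-x->q4 q4-y->q4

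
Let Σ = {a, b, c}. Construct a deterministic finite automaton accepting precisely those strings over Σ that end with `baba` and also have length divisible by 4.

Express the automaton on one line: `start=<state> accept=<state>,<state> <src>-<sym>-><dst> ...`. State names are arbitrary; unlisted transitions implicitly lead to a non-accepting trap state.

Run two small machines in parallel and take their product. The first has 5 states tracking how much of the suffix `baba` has currently been matched; the second has 4 states tracking the input length modulo 4. A product state is a pair (one from each), accepting exactly when both do. After merging equivalent states the machine shrinks.
With 8 states:
        a   b   c  
>  q0   q1  q2  q1 
   q1   q3  q3  q3 
   q2   q4  q3  q3 
   q3   q5  q5  q5 
   q4   q5  q6  q5 
   q5   q0  q0  q0 
   q6   q7  q0  q0 
 * q7   q1  q2  q1 
(> = start, * = accepting)

start=q0 accept=q7 q0-a->q1 q0-b->q2 q0-c->q1 q1-a->q3 q1-b->q3 q1-c->q3 q2-a->q4 q2-b->q3 q2-c->q3 q3-a->q5 q3-b->q5 q3-c->q5 q4-a->q5 q4-b->q6 q4-c->q5 q5-a->q0 q5-b->q0 q5-c->q0 q6-a->q7 q6-b->q0 q6-c->q0 q7-a->q1 q7-b->q2 q7-c->q1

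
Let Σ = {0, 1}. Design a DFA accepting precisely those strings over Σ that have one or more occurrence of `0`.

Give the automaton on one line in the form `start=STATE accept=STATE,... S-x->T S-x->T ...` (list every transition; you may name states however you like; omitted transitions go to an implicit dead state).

Count `0`s, saturating at 2: state S0 means no `0` yet, S1 means one `0` seen, S2 means more than one. Each `0` increments (capped at S2); other symbols loop. Accept from {S1, S2}.
A 3-state machine:
        0   1  
>  S0   S1  S0 
 * S1   S2  S1 
 * S2   S2  S2 
(> = start, * = accepting)

start=S0 accept=S1,S2 S0-0->S1 S0-1->S0 S1-0->S2 S1-1->S1 S2-0->S2 S2-1->S2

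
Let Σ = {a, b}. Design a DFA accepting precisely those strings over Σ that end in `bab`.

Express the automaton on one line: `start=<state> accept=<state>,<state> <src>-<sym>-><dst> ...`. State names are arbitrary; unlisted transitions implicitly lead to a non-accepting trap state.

start=q0 accept=q3 q0-a->q0 q0-b->q1 q1-a->q2 q1-b->q1 q2-a->q0 q2-b->q3 q3-a->q2 q3-b->q1

Let each state record the length of the longest suffix of the input read so far that is also a prefix of `bab`. q1 means the last symbol is `b`; q2 means the last 2 symbols are `ba`; q3 means the last 3 symbols are `bab`. Accept only at q3, where the string currently ends in `bab`.
        a   b  
>  q0   q0  q1 
   q1   q2  q1 
   q2   q0  q3 
 * q3   q2  q1 
(> = start, * = accepting)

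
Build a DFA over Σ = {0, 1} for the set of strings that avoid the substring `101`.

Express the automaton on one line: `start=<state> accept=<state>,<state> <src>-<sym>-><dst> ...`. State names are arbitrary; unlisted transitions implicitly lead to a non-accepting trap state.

start=q0 accept=q0,q1,q2 q0-0->q0 q0-1->q1 q1-0->q2 q1-1->q1 q2-0->q0 q2-1->q3 q3-0->q3 q3-1->q3

This is the complement of 'contains `101`'. Use the same substring-matching states — q0 through q3 holding how much of `101` has just been matched — but flip the accepting set: everything except the trap q3 accepts.
A 4-state machine:
        0   1  
>* q0   q0  q1 
 * q1   q2  q1 
 * q2   q0  q3 
   q3   q3  q3 
(> = start, * = accepting)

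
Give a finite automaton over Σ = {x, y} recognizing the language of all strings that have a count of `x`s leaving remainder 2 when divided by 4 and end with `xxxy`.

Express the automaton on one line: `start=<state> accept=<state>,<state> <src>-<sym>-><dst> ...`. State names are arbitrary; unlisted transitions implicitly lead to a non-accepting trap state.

start=q0 accept=q7 q0-x->q1 q0-y->q0 q1-x->q2 q1-y->q1 q2-x->q3 q2-y->q2 q3-x->q4 q3-y->q3 q4-x->q5 q4-y->q0 q5-x->q6 q5-y->q1 q6-x->q3 q6-y->q7 q7-x->q3 q7-y->q2

Handle the two conditions separately and then intersect. One (4 states) tracks the count of `x`s modulo 4; the other (5 states) tracks how much of the suffix `xxxy` has currently been matched. Each combined state is a pair, one component from each; accept when both components accept. After merging equivalent states the machine shrinks.
With 8 states:
        x   y  
>  q0   q1  q0 
   q1   q2  q1 
   q2   q3  q2 
   q3   q4  q3 
   q4   q5  q0 
   q5   q6  q1 
   q6   q3  q7 
 * q7   q3  q2 
(> = start, * = accepting)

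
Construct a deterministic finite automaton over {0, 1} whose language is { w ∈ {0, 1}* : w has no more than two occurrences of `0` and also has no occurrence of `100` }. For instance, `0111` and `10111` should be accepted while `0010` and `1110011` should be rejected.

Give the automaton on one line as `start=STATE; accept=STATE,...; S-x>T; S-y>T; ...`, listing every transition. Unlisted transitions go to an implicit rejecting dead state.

Build one automaton per condition and run them in lockstep. The first has 4 states tracking the count of `0`s, saturating at 3; the second has 4 states tracking partial matches of the forbidden pattern `100`. A product state is a pair (one from each), accepting exactly when both do. Minimizing collapses redundant product states.
A 6-state machine:
        0   1  
>* s0   s1  s2 
 * s1   s3  s1 
 * s2   s4  s2 
 * s3   s5  s3 
 * s4   s5  s1 
   s5   s5  s5 
(> = start, * = accepting)

start=s0; accept=s0,s1,s2,s3,s4; s0-0>s1; s0-1>s2; s1-0>s3; s1-1>s1; s2-0>s4; s2-1>s2; s3-0>s5; s3-1>s3; s4-0>s5; s4-1>s1; s5-0>s5; s5-1>s5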